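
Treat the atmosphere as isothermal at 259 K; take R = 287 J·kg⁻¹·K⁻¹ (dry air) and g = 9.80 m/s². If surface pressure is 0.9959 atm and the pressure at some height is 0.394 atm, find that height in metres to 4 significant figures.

Scale height: H = RT/g = 287 × 259 / 9.80 = 7585.0 m.
Invert the barometric formula: z = H ln(P₀/P).
P₀/P = 0.9959/0.394 = 2.5277; ln(2.5277) = 0.92731.
z = 7585.0 × 0.92731 = 7033.6 m.

z ≈ 7034 m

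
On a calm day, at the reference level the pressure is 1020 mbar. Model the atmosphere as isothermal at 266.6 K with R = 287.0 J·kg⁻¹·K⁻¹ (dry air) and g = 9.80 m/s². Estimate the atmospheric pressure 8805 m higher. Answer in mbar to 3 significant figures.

P ≈ 330 mbar

Scale height: H = RT/g = 287.0 × 266.6 / 9.80 = 7807.6 m.
Barometric formula: P = P₀ exp(−z/H).
z/H = 8805.0/7807.6 = 1.1277; exp(−1.1277) = 0.32378.
P = 1020 × 0.32378 = 330.26 mbar.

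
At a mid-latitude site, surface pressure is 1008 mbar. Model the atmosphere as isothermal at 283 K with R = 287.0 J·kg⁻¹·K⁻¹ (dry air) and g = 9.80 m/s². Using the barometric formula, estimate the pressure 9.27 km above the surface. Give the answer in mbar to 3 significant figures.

P ≈ 329 mbar

Scale height: H = RT/g = 287.0 × 283 / 9.80 = 8287.9 m.
Barometric formula: P = P₀ exp(−z/H).
z/H = 9270.0/8287.9 = 1.1185; exp(−1.1185) = 0.32677.
P = 1008 × 0.32677 = 329.38 mbar.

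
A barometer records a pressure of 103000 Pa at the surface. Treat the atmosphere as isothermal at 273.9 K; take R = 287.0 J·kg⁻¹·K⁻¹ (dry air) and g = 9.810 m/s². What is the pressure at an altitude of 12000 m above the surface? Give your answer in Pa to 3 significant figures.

Scale height: H = RT/g = 287.0 × 273.9 / 9.810 = 8013.2 m.
Barometric formula: P = P₀ exp(−z/H).
z/H = 12000/8013.2 = 1.4975; exp(−1.4975) = 0.22369.
P = 103000 × 0.22369 = 23040 Pa.

P ≈ 23000 Pa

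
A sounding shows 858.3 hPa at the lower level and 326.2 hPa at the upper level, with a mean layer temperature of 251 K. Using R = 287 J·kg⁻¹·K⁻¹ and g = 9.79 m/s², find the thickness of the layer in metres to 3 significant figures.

Δz ≈ 7120 m

Hypsometric equation: Δz = (R T̄/g) ln(P₁/P₂).
R T̄/g = 287 × 251 / 9.79 = 7358.2 m.
ln(858.3/326.2) = ln(2.6312) = 0.96744.
Δz = 7358.2 × 0.96744 = 7118.6 m.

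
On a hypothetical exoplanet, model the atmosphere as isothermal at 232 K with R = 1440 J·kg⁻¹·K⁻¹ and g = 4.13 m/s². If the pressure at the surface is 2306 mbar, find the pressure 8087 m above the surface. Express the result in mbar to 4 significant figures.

P ≈ 2087 mbar

Scale height: H = RT/g = 1440 × 232 / 4.13 = 80891 m.
Barometric formula: P = P₀ exp(−z/H).
z/H = 8087.0/80891 = 0.099974; exp(−0.099974) = 0.90486.
P = 2306 × 0.90486 = 2086.6 mbar.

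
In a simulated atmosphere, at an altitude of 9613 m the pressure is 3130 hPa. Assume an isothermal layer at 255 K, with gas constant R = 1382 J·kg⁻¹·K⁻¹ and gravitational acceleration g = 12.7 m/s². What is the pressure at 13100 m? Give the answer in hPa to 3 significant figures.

P ≈ 2760 hPa

Scale height: H = RT/g = 1382 × 255 / 12.7 = 27749 m.
Between two levels, P₂ = P₁ exp(−Δz/H) with Δz = z₂ − z₁.
Δz = 13100 − 9613.0 = 3487.0 m; Δz/H = 3487.0/27749 = 0.12566.
P₂ = 3130 × exp(−0.12566) = 3130 × 0.88191 = 2760.4 hPa.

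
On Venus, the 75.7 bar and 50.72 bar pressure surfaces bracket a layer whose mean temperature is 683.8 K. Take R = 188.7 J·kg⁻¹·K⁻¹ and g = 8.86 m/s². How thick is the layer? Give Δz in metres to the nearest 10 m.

Δz ≈ 5830 m

Hypsometric equation: Δz = (R T̄/g) ln(P₁/P₂).
R T̄/g = 188.7 × 683.8 / 8.86 = 14564 m.
ln(75.7/50.72) = ln(1.4925) = 0.40045.
Δz = 14564 × 0.40045 = 5832.2 m.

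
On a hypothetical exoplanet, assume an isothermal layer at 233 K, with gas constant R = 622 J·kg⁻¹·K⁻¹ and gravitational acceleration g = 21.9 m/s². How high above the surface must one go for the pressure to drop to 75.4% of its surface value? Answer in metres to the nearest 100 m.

z ≈ 1900 m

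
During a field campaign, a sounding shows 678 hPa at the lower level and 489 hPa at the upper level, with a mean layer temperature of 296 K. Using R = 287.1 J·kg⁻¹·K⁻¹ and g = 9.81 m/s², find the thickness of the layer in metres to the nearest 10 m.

Hypsometric equation: Δz = (R T̄/g) ln(P₁/P₂).
R T̄/g = 287.1 × 296 / 9.81 = 8662.8 m.
ln(678/489) = ln(1.3865) = 0.32678.
Δz = 8662.8 × 0.32678 = 2830.8 m.

Δz ≈ 2830 m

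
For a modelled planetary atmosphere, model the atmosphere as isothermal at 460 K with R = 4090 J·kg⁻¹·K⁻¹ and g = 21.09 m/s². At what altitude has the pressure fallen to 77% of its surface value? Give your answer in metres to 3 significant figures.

z ≈ 23300 m

Scale height: H = RT/g = 4090 × 460 / 21.09 = 89208 m.
Set P/P₀ = exp(−z/H) = 0.77, so z = −H ln(0.77).
−ln(0.77) = 0.26136; z = 89208 × 0.26136 = 23315 m.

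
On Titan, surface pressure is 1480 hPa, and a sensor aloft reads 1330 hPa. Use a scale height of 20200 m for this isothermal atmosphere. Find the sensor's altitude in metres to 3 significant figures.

z ≈ 2160 m

Invert the barometric formula: z = H ln(P₀/P).
P₀/P = 1480/1330 = 1.1128; ln(1.1128) = 0.10688.
z = 20200 × 0.10688 = 2159.0 m.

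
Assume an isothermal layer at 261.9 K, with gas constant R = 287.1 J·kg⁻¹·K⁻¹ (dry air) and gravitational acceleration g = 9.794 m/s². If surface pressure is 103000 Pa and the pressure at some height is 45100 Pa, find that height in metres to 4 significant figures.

Scale height: H = RT/g = 287.1 × 261.9 / 9.794 = 7677.3 m.
Invert the barometric formula: z = H ln(P₀/P).
P₀/P = 103000/45100 = 2.2838; ln(2.2838) = 0.82584.
z = 7677.3 × 0.82584 = 6340.2 m.

z ≈ 6340 m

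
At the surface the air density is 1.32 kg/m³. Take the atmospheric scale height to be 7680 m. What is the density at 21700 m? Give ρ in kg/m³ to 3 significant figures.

In an isothermal atmosphere, density decays like pressure: ρ = ρ₀ exp(−z/H).
z/H = 21700/7680.0 = 2.8255; exp(−2.8255) = 0.059279.
ρ = 1.32 × 0.059279 = 0.078248 kg/m³.

ρ ≈ 0.0782 kg/m³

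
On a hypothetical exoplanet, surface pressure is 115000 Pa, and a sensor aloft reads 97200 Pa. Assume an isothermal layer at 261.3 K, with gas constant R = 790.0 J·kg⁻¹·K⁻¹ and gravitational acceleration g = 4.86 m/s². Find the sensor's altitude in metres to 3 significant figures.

Scale height: H = RT/g = 790.0 × 261.3 / 4.86 = 42475 m.
Invert the barometric formula: z = H ln(P₀/P).
P₀/P = 115000/97200 = 1.1831; ln(1.1831) = 0.16814.
z = 42475 × 0.16814 = 7141.7 m.

z ≈ 7140 m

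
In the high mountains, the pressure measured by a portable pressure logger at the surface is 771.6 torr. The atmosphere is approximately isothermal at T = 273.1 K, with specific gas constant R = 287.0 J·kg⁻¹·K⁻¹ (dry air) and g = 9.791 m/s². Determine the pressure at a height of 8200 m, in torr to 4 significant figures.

P ≈ 277.0 torr

Scale height: H = RT/g = 287.0 × 273.1 / 9.791 = 8005.3 m.
Barometric formula: P = P₀ exp(−z/H).
z/H = 8200.0/8005.3 = 1.0243; exp(−1.0243) = 0.35905.
P = 771.6 × 0.35905 = 277.04 torr.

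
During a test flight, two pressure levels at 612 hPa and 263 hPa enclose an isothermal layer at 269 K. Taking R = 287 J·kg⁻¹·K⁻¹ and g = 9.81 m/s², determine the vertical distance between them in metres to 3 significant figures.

Δz ≈ 6650 m

Hypsometric equation: Δz = (R T̄/g) ln(P₁/P₂).
R T̄/g = 287 × 269 / 9.81 = 7869.8 m.
ln(612/263) = ln(2.3270) = 0.84458.
Δz = 7869.8 × 0.84458 = 6646.7 m.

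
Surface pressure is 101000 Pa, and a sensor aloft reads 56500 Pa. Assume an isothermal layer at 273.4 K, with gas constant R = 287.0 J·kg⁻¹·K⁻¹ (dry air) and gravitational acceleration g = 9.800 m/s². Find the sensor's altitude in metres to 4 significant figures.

Scale height: H = RT/g = 287.0 × 273.4 / 9.800 = 8006.7 m.
Invert the barometric formula: z = H ln(P₀/P).
P₀/P = 101000/56500 = 1.7876; ln(1.7876) = 0.58087.
z = 8006.7 × 0.58087 = 4650.9 m.

z ≈ 4651 m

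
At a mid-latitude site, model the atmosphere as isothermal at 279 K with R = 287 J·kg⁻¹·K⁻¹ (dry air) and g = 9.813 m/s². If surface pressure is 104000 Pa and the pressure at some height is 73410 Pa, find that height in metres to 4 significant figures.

z ≈ 2842 m

Scale height: H = RT/g = 287 × 279 / 9.813 = 8159.9 m.
Invert the barometric formula: z = H ln(P₀/P).
P₀/P = 104000/73410 = 1.4167; ln(1.4167) = 0.34833.
z = 8159.9 × 0.34833 = 2842.3 m.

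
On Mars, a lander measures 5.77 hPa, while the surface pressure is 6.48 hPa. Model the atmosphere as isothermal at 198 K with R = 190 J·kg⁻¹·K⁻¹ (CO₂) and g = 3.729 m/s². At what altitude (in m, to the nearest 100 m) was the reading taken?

Scale height: H = RT/g = 190 × 198 / 3.729 = 10088 m.
Invert the barometric formula: z = H ln(P₀/P).
P₀/P = 6.48/5.77 = 1.1231; ln(1.1231) = 0.11609.
z = 10088 × 0.11609 = 1171.1 m.

z ≈ 1200 m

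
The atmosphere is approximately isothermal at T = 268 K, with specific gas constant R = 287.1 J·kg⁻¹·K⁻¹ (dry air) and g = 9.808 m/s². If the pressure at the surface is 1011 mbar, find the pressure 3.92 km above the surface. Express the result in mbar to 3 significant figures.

P ≈ 613 mbar

Scale height: H = RT/g = 287.1 × 268 / 9.808 = 7844.9 m.
Barometric formula: P = P₀ exp(−z/H).
z/H = 3920.0/7844.9 = 0.49969; exp(−0.49969) = 0.60672.
P = 1011 × 0.60672 = 613.39 mbar.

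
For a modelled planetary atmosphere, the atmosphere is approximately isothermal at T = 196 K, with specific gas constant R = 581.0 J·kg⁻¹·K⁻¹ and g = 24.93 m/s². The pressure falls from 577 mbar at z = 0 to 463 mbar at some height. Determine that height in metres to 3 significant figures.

Scale height: H = RT/g = 581.0 × 196 / 24.93 = 4567.8 m.
Invert the barometric formula: z = H ln(P₀/P).
P₀/P = 577/463 = 1.2462; ln(1.2462) = 0.22010.
z = 4567.8 × 0.22010 = 1005.4 m.

z ≈ 1010 m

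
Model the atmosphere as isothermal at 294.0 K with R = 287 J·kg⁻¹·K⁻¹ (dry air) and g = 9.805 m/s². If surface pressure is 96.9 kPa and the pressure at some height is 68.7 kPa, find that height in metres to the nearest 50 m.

Scale height: H = RT/g = 287 × 294.0 / 9.805 = 8605.6 m.
Invert the barometric formula: z = H ln(P₀/P).
P₀/P = 96.9/68.7 = 1.4105; ln(1.4105) = 0.34394.
z = 8605.6 × 0.34394 = 2959.8 m.

z ≈ 2950 m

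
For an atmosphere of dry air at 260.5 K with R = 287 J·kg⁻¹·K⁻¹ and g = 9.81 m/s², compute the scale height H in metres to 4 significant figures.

The scale height of an isothermal atmosphere is H = RT/g.
H = 287 × 260.5 / 9.81 = 74764/9.81 = 7621.2 m.

H ≈ 7621 m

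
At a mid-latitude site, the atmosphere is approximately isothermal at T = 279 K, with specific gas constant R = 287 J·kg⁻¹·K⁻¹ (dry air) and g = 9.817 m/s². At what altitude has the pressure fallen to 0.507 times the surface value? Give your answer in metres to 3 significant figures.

Scale height: H = RT/g = 287 × 279 / 9.817 = 8156.6 m.
Set P/P₀ = exp(−z/H) = 0.507, so z = −H ln(0.507).
−ln(0.507) = 0.67924; z = 8156.6 × 0.67924 = 5540.3 m.

z ≈ 5540 m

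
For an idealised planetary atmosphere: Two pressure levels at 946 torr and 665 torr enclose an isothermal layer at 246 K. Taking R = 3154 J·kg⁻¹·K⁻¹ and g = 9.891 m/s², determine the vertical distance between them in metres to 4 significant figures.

Δz ≈ 27650 m

Hypsometric equation: Δz = (R T̄/g) ln(P₁/P₂).
R T̄/g = 3154 × 246 / 9.891 = 78443 m.
ln(946/665) = ln(1.4226) = 0.35249.
Δz = 78443 × 0.35249 = 27650 m.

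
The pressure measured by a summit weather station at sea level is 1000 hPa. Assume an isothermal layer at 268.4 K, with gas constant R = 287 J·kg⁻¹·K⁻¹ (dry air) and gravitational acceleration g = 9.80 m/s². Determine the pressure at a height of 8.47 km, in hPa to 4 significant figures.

Scale height: H = RT/g = 287 × 268.4 / 9.80 = 7860.3 m.
Barometric formula: P = P₀ exp(−z/H).
z/H = 8470.0/7860.3 = 1.0776; exp(−1.0776) = 0.34041.
P = 1000 × 0.34041 = 340.41 hPa.

P ≈ 340.4 hPa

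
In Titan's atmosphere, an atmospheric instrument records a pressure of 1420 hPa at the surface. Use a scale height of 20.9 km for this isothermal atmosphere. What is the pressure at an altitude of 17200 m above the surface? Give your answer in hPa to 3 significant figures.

P ≈ 624 hPa

Barometric formula: P = P₀ exp(−z/H).
z/H = 17200/20900 = 0.82297; exp(−0.82297) = 0.43913.
P = 1420 × 0.43913 = 623.56 hPa.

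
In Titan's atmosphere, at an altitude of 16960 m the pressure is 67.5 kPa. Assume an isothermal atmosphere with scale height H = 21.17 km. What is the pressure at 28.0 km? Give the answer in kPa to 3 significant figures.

Between two levels, P₂ = P₁ exp(−Δz/H) with Δz = z₂ − z₁.
Δz = 28000 − 16960 = 11040 m; Δz/H = 11040/21170 = 0.52149.
P₂ = 67.5 × exp(−0.52149) = 67.5 × 0.59364 = 40.071 kPa.

P ≈ 40.1 kPa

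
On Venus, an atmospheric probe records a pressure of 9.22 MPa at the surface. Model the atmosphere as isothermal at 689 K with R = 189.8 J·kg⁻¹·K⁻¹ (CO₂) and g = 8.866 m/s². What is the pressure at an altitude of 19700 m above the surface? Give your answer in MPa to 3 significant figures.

Scale height: H = RT/g = 189.8 × 689 / 8.866 = 14750 m.
Barometric formula: P = P₀ exp(−z/H).
z/H = 19700/14750 = 1.3356; exp(−1.3356) = 0.26300.
P = 9.22 × 0.26300 = 2.4249 MPa.

P ≈ 2.42 MPa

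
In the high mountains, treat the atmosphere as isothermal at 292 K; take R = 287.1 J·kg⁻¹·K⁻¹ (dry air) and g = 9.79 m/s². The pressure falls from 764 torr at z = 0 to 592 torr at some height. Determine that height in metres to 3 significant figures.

Scale height: H = RT/g = 287.1 × 292 / 9.79 = 8563.1 m.
Invert the barometric formula: z = H ln(P₀/P).
P₀/P = 764/592 = 1.2905; ln(1.2905) = 0.25503.
z = 8563.1 × 0.25503 = 2183.8 m.

z ≈ 2180 m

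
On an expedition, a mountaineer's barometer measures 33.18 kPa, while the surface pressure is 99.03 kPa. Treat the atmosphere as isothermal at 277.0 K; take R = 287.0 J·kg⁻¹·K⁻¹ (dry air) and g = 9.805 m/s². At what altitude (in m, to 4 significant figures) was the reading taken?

Scale height: H = RT/g = 287.0 × 277.0 / 9.805 = 8108.0 m.
Invert the barometric formula: z = H ln(P₀/P).
P₀/P = 99.03/33.18 = 2.9846; ln(2.9846) = 1.0935.
z = 8108.0 × 1.0935 = 8866.1 m.

z ≈ 8866 m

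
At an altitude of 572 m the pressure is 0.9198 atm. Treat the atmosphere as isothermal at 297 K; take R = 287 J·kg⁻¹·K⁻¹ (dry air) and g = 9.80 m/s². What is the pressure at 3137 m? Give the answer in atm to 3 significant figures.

Scale height: H = RT/g = 287 × 297 / 9.80 = 8697.9 m.
Between two levels, P₂ = P₁ exp(−Δz/H) with Δz = z₂ − z₁.
Δz = 3137.0 − 572.00 = 2565.0 m; Δz/H = 2565.0/8697.9 = 0.29490.
P₂ = 0.9198 × exp(−0.29490) = 0.9198 × 0.74461 = 0.68489 atm.

P ≈ 0.685 atm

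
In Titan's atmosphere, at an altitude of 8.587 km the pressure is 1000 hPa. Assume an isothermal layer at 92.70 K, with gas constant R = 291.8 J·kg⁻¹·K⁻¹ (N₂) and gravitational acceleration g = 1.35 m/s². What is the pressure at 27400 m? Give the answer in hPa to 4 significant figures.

Scale height: H = RT/g = 291.8 × 92.70 / 1.35 = 20037 m.
Between two levels, P₂ = P₁ exp(−Δz/H) with Δz = z₂ − z₁.
Δz = 27400 − 8587.0 = 18813 m; Δz/H = 18813/20037 = 0.93891.
P₂ = 1000 × exp(−0.93891) = 1000 × 0.39105 = 391.05 hPa.

P ≈ 391.1 hPa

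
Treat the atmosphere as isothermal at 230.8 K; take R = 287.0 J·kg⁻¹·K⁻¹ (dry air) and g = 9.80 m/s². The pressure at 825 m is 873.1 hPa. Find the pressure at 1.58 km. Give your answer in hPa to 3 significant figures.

Scale height: H = RT/g = 287.0 × 230.8 / 9.80 = 6759.1 m.
Between two levels, P₂ = P₁ exp(−Δz/H) with Δz = z₂ − z₁.
Δz = 1580.0 − 825.00 = 755.00 m; Δz/H = 755.00/6759.1 = 0.11170.
P₂ = 873.1 × exp(−0.11170) = 873.1 × 0.89431 = 780.82 hPa.

P ≈ 781 hPa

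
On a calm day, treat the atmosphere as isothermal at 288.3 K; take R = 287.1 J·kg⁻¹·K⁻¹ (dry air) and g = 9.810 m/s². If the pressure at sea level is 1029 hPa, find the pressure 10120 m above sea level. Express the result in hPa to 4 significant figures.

Scale height: H = RT/g = 287.1 × 288.3 / 9.810 = 8437.4 m.
Barometric formula: P = P₀ exp(−z/H).
z/H = 10120/8437.4 = 1.1994; exp(−1.1994) = 0.30137.
P = 1029 × 0.30137 = 310.11 hPa.

P ≈ 310.1 hPa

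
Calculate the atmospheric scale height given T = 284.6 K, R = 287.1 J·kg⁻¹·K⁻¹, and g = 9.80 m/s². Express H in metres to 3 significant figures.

The scale height of an isothermal atmosphere is H = RT/g.
H = 287.1 × 284.6 / 9.80 = 81709/9.80 = 8337.7 m.

H ≈ 8340 m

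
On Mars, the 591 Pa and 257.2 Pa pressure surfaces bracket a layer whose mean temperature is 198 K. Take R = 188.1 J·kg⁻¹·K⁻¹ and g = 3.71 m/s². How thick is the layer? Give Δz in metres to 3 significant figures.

Δz ≈ 8350 m

Hypsometric equation: Δz = (R T̄/g) ln(P₁/P₂).
R T̄/g = 188.1 × 198 / 3.71 = 10039 m.
ln(591/257.2) = ln(2.2978) = 0.83195.
Δz = 10039 × 0.83195 = 8351.9 m.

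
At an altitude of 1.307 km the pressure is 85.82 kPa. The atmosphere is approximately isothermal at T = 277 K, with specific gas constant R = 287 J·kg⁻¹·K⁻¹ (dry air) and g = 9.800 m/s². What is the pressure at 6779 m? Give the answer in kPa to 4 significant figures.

Scale height: H = RT/g = 287 × 277 / 9.800 = 8112.1 m.
Between two levels, P₂ = P₁ exp(−Δz/H) with Δz = z₂ − z₁.
Δz = 6779.0 − 1307.0 = 5472.0 m; Δz/H = 5472.0/8112.1 = 0.67455.
P₂ = 85.82 × exp(−0.67455) = 85.82 × 0.50939 = 43.716 kPa.

P ≈ 43.72 kPa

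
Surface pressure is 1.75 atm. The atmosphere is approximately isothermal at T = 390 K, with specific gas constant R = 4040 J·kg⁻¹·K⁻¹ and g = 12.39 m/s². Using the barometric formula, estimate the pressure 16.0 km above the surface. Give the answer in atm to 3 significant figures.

P ≈ 1.54 atm

Scale height: H = RT/g = 4040 × 390 / 12.39 = 127170 m.
Barometric formula: P = P₀ exp(−z/H).
z/H = 16000/127170 = 0.12582; exp(−0.12582) = 0.88177.
P = 1.75 × 0.88177 = 1.5431 atm.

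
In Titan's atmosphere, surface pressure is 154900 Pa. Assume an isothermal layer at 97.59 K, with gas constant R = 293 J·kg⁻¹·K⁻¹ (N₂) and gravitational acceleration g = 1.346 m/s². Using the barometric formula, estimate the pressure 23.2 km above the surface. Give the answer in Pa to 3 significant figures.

P ≈ 52000 Pa

Scale height: H = RT/g = 293 × 97.59 / 1.346 = 21244 m.
Barometric formula: P = P₀ exp(−z/H).
z/H = 23200/21244 = 1.0921; exp(−1.0921) = 0.33551.
P = 154900 × 0.33551 = 51970 Pa.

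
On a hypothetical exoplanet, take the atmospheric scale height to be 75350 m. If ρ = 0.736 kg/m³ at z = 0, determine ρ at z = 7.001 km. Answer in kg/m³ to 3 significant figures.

ρ ≈ 0.671 kg/m³

In an isothermal atmosphere, density decays like pressure: ρ = ρ₀ exp(−z/H).
z/H = 7001.0/75350 = 0.092913; exp(−0.092913) = 0.91127.
ρ = 0.736 × 0.91127 = 0.67069 kg/m³.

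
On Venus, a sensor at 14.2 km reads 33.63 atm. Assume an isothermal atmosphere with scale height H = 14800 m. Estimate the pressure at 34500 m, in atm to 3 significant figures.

P ≈ 8.53 atm

Between two levels, P₂ = P₁ exp(−Δz/H) with Δz = z₂ − z₁.
Δz = 34500 − 14200 = 20300 m; Δz/H = 20300/14800 = 1.3716.
P₂ = 33.63 × exp(−1.3716) = 33.63 × 0.25370 = 8.5319 atm.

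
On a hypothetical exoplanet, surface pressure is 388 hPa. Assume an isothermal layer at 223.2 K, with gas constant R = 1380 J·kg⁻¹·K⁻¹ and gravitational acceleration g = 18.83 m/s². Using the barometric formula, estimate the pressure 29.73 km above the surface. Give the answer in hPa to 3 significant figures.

Scale height: H = RT/g = 1380 × 223.2 / 18.83 = 16358 m.
Barometric formula: P = P₀ exp(−z/H).
z/H = 29730/16358 = 1.8175; exp(−1.8175) = 0.16243.
P = 388 × 0.16243 = 63.023 hPa.

P ≈ 63.0 hPa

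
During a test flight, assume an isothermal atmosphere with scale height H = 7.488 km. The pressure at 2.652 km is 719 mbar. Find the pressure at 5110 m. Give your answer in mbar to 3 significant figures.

P ≈ 518 mbar

Between two levels, P₂ = P₁ exp(−Δz/H) with Δz = z₂ − z₁.
Δz = 5110.0 − 2652.0 = 2458.0 m; Δz/H = 2458.0/7488.0 = 0.32826.
P₂ = 719 × exp(−0.32826) = 719 × 0.72018 = 517.81 mbar.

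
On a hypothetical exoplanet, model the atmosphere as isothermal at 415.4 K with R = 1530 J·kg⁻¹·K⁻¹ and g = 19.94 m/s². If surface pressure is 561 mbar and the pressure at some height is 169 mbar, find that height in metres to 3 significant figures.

z ≈ 38200 m

Scale height: H = RT/g = 1530 × 415.4 / 19.94 = 31874 m.
Invert the barometric formula: z = H ln(P₀/P).
P₀/P = 561/169 = 3.3195; ln(3.3195) = 1.1998.
z = 31874 × 1.1998 = 38242 m.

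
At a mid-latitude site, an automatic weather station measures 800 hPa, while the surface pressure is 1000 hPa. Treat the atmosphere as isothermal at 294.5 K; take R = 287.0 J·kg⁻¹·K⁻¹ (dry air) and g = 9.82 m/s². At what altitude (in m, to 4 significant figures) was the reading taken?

z ≈ 1921 m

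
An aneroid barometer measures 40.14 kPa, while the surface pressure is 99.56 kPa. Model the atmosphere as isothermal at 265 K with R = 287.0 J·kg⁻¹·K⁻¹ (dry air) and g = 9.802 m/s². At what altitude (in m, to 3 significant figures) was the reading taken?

Scale height: H = RT/g = 287.0 × 265 / 9.802 = 7759.1 m.
Invert the barometric formula: z = H ln(P₀/P).
P₀/P = 99.56/40.14 = 2.4803; ln(2.4803) = 0.90838.
z = 7759.1 × 0.90838 = 7048.2 m.

z ≈ 7050 m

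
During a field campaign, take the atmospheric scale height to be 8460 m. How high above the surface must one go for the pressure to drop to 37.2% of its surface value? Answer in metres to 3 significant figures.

z ≈ 8370 m

Set P/P₀ = exp(−z/H) = 0.372, so z = −H ln(0.372).
−ln(0.372) = 0.98886; z = 8460.0 × 0.98886 = 8365.8 m.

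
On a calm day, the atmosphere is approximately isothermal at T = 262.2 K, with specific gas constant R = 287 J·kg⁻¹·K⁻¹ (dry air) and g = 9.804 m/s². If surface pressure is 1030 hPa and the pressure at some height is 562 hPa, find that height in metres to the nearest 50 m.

Scale height: H = RT/g = 287 × 262.2 / 9.804 = 7675.6 m.
Invert the barometric formula: z = H ln(P₀/P).
P₀/P = 1030/562 = 1.8327; ln(1.8327) = 0.60579.
z = 7675.6 × 0.60579 = 4649.8 m.

z ≈ 4650 m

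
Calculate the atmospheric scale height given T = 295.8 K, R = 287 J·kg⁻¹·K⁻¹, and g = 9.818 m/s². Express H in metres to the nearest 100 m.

H ≈ 8600 m

The scale height of an isothermal atmosphere is H = RT/g.
H = 287 × 295.8 / 9.818 = 84895/9.818 = 8646.9 m.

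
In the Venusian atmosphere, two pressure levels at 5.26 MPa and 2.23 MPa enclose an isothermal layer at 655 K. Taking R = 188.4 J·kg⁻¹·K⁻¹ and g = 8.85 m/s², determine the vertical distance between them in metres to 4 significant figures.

Δz ≈ 11970 m

Hypsometric equation: Δz = (R T̄/g) ln(P₁/P₂).
R T̄/g = 188.4 × 655 / 8.85 = 13944 m.
ln(5.26/2.23) = ln(2.3587) = 0.85811.
Δz = 13944 × 0.85811 = 11965 m.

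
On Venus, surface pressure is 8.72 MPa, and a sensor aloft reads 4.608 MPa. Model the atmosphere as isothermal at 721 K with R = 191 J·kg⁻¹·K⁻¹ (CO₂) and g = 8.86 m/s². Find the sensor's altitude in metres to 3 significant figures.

Scale height: H = RT/g = 191 × 721 / 8.86 = 15543 m.
Invert the barometric formula: z = H ln(P₀/P).
P₀/P = 8.72/4.608 = 1.8924; ln(1.8924) = 0.63785.
z = 15543 × 0.63785 = 9914.1 m.

z ≈ 9910 m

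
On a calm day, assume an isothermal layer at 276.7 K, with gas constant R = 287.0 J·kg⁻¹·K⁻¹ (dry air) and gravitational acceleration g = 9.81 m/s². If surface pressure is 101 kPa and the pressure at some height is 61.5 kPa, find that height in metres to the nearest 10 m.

z ≈ 4020 m

Scale height: H = RT/g = 287.0 × 276.7 / 9.81 = 8095.1 m.
Invert the barometric formula: z = H ln(P₀/P).
P₀/P = 101/61.5 = 1.6423; ln(1.6423) = 0.49610.
z = 8095.1 × 0.49610 = 4016.0 m.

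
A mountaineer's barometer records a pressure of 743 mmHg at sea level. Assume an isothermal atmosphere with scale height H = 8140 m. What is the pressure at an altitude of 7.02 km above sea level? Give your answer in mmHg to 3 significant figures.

Barometric formula: P = P₀ exp(−z/H).
z/H = 7020.0/8140.0 = 0.86241; exp(−0.86241) = 0.42214.
P = 743 × 0.42214 = 313.65 mmHg.

P ≈ 314 mmHg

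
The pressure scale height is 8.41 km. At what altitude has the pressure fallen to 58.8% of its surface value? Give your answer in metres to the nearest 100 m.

z ≈ 4500 m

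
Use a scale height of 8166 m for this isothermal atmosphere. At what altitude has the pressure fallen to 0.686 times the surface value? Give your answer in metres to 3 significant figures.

Set P/P₀ = exp(−z/H) = 0.686, so z = −H ln(0.686).
−ln(0.686) = 0.37688; z = 8166.0 × 0.37688 = 3077.6 m.

z ≈ 3080 m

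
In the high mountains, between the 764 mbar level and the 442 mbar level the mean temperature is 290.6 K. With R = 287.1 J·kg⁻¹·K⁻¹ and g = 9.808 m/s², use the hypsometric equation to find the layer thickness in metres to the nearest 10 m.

Hypsometric equation: Δz = (R T̄/g) ln(P₁/P₂).
R T̄/g = 287.1 × 290.6 / 9.808 = 8506.4 m.
ln(764/442) = ln(1.7285) = 0.54725.
Δz = 8506.4 × 0.54725 = 4655.1 m.

Δz ≈ 4660 m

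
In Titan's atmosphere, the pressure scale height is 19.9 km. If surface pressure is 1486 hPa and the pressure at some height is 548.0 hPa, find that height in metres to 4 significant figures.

z ≈ 19850 m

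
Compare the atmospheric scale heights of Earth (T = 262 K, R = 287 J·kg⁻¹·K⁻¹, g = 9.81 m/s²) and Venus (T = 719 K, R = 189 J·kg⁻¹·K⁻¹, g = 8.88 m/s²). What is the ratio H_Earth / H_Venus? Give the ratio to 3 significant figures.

H = RT/g for each body.
H_Earth = 287 × 262 / 9.81 = 7665.0 m.
H_Venus = 189 × 719 / 8.88 = 15303 m.
H_Earth/H_Venus = 7665.0/15303 = 0.50088.

H_Earth/H_Venus ≈ 0.501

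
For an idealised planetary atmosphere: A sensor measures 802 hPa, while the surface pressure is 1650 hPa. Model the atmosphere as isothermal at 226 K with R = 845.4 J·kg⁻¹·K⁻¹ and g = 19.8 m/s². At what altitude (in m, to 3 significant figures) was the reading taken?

z ≈ 6960 m

Scale height: H = RT/g = 845.4 × 226 / 19.8 = 9649.5 m.
Invert the barometric formula: z = H ln(P₀/P).
P₀/P = 1650/802 = 2.0574; ln(2.0574) = 0.72144.
z = 9649.5 × 0.72144 = 6961.5 m.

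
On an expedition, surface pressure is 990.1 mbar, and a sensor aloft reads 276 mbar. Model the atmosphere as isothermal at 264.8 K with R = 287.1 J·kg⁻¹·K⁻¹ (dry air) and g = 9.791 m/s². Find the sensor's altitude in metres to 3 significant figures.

z ≈ 9920 m

Scale height: H = RT/g = 287.1 × 264.8 / 9.791 = 7764.7 m.
Invert the barometric formula: z = H ln(P₀/P).
P₀/P = 990.1/276 = 3.5873; ln(3.5873) = 1.2774.
z = 7764.7 × 1.2774 = 9918.6 m.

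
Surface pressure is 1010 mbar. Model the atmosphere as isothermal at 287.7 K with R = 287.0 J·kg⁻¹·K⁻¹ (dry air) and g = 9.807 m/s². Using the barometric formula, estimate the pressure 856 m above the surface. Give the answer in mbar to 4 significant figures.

Scale height: H = RT/g = 287.0 × 287.7 / 9.807 = 8419.5 m.
Barometric formula: P = P₀ exp(−z/H).
z/H = 856.00/8419.5 = 0.10167; exp(−0.10167) = 0.90333.
P = 1010 × 0.90333 = 912.36 mbar.

P ≈ 912.4 mbar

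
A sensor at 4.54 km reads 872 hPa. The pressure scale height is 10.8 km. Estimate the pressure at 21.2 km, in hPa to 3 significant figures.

P ≈ 186 hPa

Between two levels, P₂ = P₁ exp(−Δz/H) with Δz = z₂ − z₁.
Δz = 21200 − 4540.0 = 16660 m; Δz/H = 16660/10800 = 1.5426.
P₂ = 872 × exp(−1.5426) = 872 × 0.21382 = 186.45 hPa.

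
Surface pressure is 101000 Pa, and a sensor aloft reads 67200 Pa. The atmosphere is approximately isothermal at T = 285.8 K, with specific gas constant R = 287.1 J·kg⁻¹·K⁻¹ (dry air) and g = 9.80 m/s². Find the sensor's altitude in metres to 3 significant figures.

z ≈ 3410 m

Scale height: H = RT/g = 287.1 × 285.8 / 9.80 = 8372.8 m.
Invert the barometric formula: z = H ln(P₀/P).
P₀/P = 101000/67200 = 1.5030; ln(1.5030) = 0.40746.
z = 8372.8 × 0.40746 = 3411.6 m.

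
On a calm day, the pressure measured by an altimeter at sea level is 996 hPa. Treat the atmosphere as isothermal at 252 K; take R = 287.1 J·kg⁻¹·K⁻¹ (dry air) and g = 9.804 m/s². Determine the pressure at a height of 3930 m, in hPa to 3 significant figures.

Scale height: H = RT/g = 287.1 × 252 / 9.804 = 7379.6 m.
Barometric formula: P = P₀ exp(−z/H).
z/H = 3930.0/7379.6 = 0.53255; exp(−0.53255) = 0.58711.
P = 996 × 0.58711 = 584.76 hPa.

P ≈ 585 hPa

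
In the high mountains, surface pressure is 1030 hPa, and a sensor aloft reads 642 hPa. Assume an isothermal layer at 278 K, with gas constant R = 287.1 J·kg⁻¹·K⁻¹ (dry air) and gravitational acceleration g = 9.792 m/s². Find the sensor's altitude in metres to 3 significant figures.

z ≈ 3850 m

Scale height: H = RT/g = 287.1 × 278 / 9.792 = 8150.9 m.
Invert the barometric formula: z = H ln(P₀/P).
P₀/P = 1030/642 = 1.6044; ln(1.6044) = 0.47275.
z = 8150.9 × 0.47275 = 3853.3 m.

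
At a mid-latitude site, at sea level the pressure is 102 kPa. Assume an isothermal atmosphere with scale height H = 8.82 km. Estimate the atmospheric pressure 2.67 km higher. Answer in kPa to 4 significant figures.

Barometric formula: P = P₀ exp(−z/H).
z/H = 2670.0/8820.0 = 0.30272; exp(−0.30272) = 0.73881.
P = 102 × 0.73881 = 75.359 kPa.

P ≈ 75.36 kPa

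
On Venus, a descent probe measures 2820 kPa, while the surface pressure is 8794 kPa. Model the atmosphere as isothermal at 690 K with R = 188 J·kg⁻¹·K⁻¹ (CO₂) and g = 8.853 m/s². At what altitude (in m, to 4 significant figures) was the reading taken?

z ≈ 16660 m

Scale height: H = RT/g = 188 × 690 / 8.853 = 14653 m.
Invert the barometric formula: z = H ln(P₀/P).
P₀/P = 8794/2820 = 3.1184; ln(3.1184) = 1.1373.
z = 14653 × 1.1373 = 16665 m.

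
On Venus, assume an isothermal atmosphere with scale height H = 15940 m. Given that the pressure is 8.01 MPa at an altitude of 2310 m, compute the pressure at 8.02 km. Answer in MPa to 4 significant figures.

Between two levels, P₂ = P₁ exp(−Δz/H) with Δz = z₂ − z₁.
Δz = 8020.0 − 2310.0 = 5710.0 m; Δz/H = 5710.0/15940 = 0.35822.
P₂ = 8.01 × exp(−0.35822) = 8.01 × 0.69892 = 5.5983 MPa.

P ≈ 5.598 MPa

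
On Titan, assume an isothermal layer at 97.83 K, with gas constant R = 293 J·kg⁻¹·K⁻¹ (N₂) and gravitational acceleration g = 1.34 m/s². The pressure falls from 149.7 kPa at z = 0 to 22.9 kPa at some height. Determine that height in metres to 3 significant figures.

Scale height: H = RT/g = 293 × 97.83 / 1.34 = 21391 m.
Invert the barometric formula: z = H ln(P₀/P).
P₀/P = 149.7/22.9 = 6.5371; ln(6.5371) = 1.8775.
z = 21391 × 1.8775 = 40162 m.

z ≈ 40200 m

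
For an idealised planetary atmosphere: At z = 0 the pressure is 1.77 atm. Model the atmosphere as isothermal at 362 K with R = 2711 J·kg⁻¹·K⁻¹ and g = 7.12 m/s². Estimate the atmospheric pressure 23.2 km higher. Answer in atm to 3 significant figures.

P ≈ 1.50 atm

Scale height: H = RT/g = 2711 × 362 / 7.12 = 137830 m.
Barometric formula: P = P₀ exp(−z/H).
z/H = 23200/137830 = 0.16832; exp(−0.16832) = 0.84508.
P = 1.77 × 0.84508 = 1.4958 atm.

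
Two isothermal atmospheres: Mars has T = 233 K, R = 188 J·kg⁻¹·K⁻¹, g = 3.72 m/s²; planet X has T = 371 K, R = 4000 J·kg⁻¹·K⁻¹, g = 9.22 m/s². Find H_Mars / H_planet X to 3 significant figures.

H = RT/g for each body.
H_Mars = 188 × 233 / 3.72 = 11775 m.
H_planet X = 4000 × 371 / 9.22 = 160950 m.
H_Mars/H_planet X = 11775/160950 = 0.073159.

H_Mars/H_planet X ≈ 0.0732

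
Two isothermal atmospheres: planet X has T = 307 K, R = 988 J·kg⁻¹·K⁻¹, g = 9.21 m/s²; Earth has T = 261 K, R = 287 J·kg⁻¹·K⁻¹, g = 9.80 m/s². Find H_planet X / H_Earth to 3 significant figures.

H_planet X/H_Earth ≈ 4.31

H = RT/g for each body.
H_planet X = 988 × 307 / 9.21 = 32933 m.
H_Earth = 287 × 261 / 9.80 = 7643.6 m.
H_planet X/H_Earth = 32933/7643.6 = 4.3086.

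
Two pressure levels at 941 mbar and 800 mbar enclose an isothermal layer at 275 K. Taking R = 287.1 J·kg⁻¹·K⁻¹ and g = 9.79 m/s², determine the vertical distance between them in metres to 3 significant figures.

Δz ≈ 1310 m

Hypsometric equation: Δz = (R T̄/g) ln(P₁/P₂).
R T̄/g = 287.1 × 275 / 9.79 = 8064.6 m.
ln(941/800) = ln(1.1763) = 0.16237.
Δz = 8064.6 × 0.16237 = 1309.4 m.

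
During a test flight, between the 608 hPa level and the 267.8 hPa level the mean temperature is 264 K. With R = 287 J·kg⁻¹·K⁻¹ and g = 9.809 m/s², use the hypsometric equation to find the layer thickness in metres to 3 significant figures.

Hypsometric equation: Δz = (R T̄/g) ln(P₁/P₂).
R T̄/g = 287 × 264 / 9.809 = 7724.3 m.
ln(608/267.8) = ln(2.2704) = 0.81996.
Δz = 7724.3 × 0.81996 = 6333.6 m.

Δz ≈ 6330 m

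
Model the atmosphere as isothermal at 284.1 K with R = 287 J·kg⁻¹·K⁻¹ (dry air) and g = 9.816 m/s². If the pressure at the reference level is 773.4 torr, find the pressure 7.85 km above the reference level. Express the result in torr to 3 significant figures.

Scale height: H = RT/g = 287 × 284.1 / 9.816 = 8306.5 m.
Barometric formula: P = P₀ exp(−z/H).
z/H = 7850.0/8306.5 = 0.94504; exp(−0.94504) = 0.38866.
P = 773.4 × 0.38866 = 300.59 torr.

P ≈ 301 torr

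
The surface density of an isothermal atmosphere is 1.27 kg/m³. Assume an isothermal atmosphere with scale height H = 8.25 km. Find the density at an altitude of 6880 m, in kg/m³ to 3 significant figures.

ρ ≈ 0.552 kg/m³

In an isothermal atmosphere, density decays like pressure: ρ = ρ₀ exp(−z/H).
z/H = 6880.0/8250.0 = 0.83394; exp(−0.83394) = 0.43433.
ρ = 1.27 × 0.43433 = 0.55160 kg/m³.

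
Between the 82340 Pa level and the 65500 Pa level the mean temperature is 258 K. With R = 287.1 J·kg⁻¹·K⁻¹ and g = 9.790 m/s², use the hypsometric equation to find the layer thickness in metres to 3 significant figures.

Hypsometric equation: Δz = (R T̄/g) ln(P₁/P₂).
R T̄/g = 287.1 × 258 / 9.790 = 7566.1 m.
ln(82340/65500) = ln(1.2571) = 0.22881.
Δz = 7566.1 × 0.22881 = 1731.2 m.

Δz ≈ 1730 m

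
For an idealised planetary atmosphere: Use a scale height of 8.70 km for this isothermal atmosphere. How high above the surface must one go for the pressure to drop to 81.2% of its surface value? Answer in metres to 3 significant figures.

Set P/P₀ = exp(−z/H) = 0.812, so z = −H ln(0.812).
−ln(0.812) = 0.20825; z = 8700.0 × 0.20825 = 1811.8 m.

z ≈ 1810 m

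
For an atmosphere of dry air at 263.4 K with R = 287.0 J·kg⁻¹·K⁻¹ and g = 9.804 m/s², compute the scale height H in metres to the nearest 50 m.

The scale height of an isothermal atmosphere is H = RT/g.
H = 287.0 × 263.4 / 9.804 = 75596/9.804 = 7710.7 m.

H ≈ 7700 m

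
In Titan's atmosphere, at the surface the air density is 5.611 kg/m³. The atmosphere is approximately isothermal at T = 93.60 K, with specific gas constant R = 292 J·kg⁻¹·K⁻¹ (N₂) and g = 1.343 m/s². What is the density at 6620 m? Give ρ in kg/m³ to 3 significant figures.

Scale height: H = RT/g = 292 × 93.60 / 1.343 = 20351 m.
In an isothermal atmosphere, density decays like pressure: ρ = ρ₀ exp(−z/H).
z/H = 6620.0/20351 = 0.32529; exp(−0.32529) = 0.72232.
ρ = 5.611 × 0.72232 = 4.0529 kg/m³.

ρ ≈ 4.05 kg/m³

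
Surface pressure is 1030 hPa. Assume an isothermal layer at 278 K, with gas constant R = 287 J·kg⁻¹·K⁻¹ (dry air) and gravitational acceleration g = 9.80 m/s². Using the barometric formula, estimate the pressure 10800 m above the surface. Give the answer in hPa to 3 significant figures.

P ≈ 273 hPa

Scale height: H = RT/g = 287 × 278 / 9.80 = 8141.4 m.
Barometric formula: P = P₀ exp(−z/H).
z/H = 10800/8141.4 = 1.3266; exp(−1.3266) = 0.26538.
P = 1030 × 0.26538 = 273.34 hPa.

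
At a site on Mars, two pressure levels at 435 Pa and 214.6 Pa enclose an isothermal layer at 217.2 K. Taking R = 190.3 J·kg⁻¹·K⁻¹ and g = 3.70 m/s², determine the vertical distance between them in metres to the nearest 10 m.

Hypsometric equation: Δz = (R T̄/g) ln(P₁/P₂).
R T̄/g = 190.3 × 217.2 / 3.70 = 11171 m.
ln(435/214.6) = ln(2.0270) = 0.70656.
Δz = 11171 × 0.70656 = 7893.0 m.

Δz ≈ 7890 m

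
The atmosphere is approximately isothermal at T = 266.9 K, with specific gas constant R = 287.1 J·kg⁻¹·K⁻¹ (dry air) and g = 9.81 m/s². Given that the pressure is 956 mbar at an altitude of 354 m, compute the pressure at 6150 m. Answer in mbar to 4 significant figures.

P ≈ 455.2 mbar

Scale height: H = RT/g = 287.1 × 266.9 / 9.81 = 7811.1 m.
Between two levels, P₂ = P₁ exp(−Δz/H) with Δz = z₂ − z₁.
Δz = 6150.0 − 354.00 = 5796.0 m; Δz/H = 5796.0/7811.1 = 0.74202.
P₂ = 956 × exp(−0.74202) = 956 × 0.47615 = 455.20 mbar.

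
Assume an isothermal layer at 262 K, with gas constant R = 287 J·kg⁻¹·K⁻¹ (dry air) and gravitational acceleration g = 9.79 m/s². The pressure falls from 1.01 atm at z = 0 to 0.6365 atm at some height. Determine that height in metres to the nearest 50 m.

z ≈ 3550 m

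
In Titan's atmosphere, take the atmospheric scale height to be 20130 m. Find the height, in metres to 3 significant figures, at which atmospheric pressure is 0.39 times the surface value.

z ≈ 19000 m

Set P/P₀ = exp(−z/H) = 0.39, so z = −H ln(0.39).
−ln(0.39) = 0.94161; z = 20130 × 0.94161 = 18955 m.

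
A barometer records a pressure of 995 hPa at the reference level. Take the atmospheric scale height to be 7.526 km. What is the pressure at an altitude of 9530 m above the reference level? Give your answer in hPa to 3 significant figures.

P ≈ 280 hPa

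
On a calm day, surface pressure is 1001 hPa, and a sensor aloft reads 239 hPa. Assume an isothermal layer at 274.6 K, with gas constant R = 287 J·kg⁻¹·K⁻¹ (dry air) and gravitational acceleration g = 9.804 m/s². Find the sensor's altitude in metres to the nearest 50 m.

z ≈ 11500 m

Scale height: H = RT/g = 287 × 274.6 / 9.804 = 8038.6 m.
Invert the barometric formula: z = H ln(P₀/P).
P₀/P = 1001/239 = 4.1883; ln(4.1883) = 1.4323.
z = 8038.6 × 1.4323 = 11514 m.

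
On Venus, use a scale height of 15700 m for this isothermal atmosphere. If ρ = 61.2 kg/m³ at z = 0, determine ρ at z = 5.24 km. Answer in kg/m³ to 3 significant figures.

In an isothermal atmosphere, density decays like pressure: ρ = ρ₀ exp(−z/H).
z/H = 5240.0/15700 = 0.33376; exp(−0.33376) = 0.71623.
ρ = 61.2 × 0.71623 = 43.833 kg/m³.

ρ ≈ 43.8 kg/m³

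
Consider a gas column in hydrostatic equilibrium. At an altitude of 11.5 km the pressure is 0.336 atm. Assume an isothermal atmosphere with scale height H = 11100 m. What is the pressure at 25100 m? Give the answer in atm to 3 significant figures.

P ≈ 0.0987 atm

Between two levels, P₂ = P₁ exp(−Δz/H) with Δz = z₂ − z₁.
Δz = 25100 − 11500 = 13600 m; Δz/H = 13600/11100 = 1.2252.
P₂ = 0.336 × exp(−1.2252) = 0.336 × 0.29370 = 0.098683 atm.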